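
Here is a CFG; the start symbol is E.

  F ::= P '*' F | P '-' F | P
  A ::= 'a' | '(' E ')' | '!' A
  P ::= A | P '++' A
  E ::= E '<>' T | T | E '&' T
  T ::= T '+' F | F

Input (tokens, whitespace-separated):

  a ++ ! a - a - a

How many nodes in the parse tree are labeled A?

[E [T [F [P [P [A a]] ++ [A ! [A a]]] - [F [P [A a]] - [F [P [A a]]]]]]]

5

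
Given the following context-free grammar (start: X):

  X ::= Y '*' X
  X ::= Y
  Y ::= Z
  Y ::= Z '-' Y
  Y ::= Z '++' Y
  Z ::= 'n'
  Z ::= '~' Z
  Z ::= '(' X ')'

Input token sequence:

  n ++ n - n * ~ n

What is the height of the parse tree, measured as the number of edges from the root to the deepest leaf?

5

[X [Y [Z n] ++ [Y [Z n] - [Y [Z n]]]] * [X [Y [Z ~ [Z n]]]]]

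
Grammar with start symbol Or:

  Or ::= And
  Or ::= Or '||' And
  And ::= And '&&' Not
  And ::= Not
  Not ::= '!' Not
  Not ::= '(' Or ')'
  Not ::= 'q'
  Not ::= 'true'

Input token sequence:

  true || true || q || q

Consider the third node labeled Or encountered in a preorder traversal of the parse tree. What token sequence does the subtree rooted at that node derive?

[Or [Or [Or [Or [And [Not true]]] || [And [Not true]]] || [And [Not q]]] || [And [Not q]]]

true || true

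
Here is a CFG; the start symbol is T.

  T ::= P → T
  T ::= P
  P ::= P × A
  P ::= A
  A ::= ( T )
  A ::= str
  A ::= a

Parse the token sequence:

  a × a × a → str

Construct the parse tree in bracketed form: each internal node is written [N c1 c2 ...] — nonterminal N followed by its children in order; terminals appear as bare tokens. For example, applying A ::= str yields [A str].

T
P → T
P × A → T
P × A × A → T
A × A × A → T
a × A × A → T
a × a × A → T
a × a × a → T
a × a × a → P
a × a × a → A
a × a × a → str

[T [P [P [P [A a]] × [A a]] × [A a]] → [T [P [A str]]]]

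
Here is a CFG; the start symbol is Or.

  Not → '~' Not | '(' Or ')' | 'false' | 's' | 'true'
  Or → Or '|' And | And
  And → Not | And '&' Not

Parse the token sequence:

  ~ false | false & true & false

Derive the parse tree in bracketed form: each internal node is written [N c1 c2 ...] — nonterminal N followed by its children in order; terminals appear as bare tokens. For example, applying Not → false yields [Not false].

Or
Or | And
And | And
Not | And
~ Not | And
~ false | And
~ false | And & Not
~ false | And & Not & Not
~ false | Not & Not & Not
~ false | false & Not & Not
~ false | false & true & Not
~ false | false & true & false

[Or [Or [And [Not ~ [Not false]]]] | [And [And [And [Not false]] & [Not true]] & [Not false]]]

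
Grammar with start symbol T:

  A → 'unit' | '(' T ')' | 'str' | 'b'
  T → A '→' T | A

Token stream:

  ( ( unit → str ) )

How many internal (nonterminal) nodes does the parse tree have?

8

[T [A ( [T [A ( [T [A unit] → [T [A str]]] )]] )]]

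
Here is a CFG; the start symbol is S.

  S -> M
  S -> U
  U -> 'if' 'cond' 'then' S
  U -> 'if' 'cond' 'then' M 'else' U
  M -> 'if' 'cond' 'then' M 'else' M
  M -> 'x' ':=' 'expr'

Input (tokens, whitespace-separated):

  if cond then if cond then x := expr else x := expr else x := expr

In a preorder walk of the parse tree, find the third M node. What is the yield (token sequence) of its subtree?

[S [M if cond then [M if cond then [M x := expr] else [M x := expr]] else [M x := expr]]]

x := expr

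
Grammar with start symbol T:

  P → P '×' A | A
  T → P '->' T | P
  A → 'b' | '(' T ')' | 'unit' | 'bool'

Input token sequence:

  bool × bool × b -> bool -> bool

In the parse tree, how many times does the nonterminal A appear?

5

[T [P [P [P [A bool]] × [A bool]] × [A b]] -> [T [P [A bool]] -> [T [P [A bool]]]]]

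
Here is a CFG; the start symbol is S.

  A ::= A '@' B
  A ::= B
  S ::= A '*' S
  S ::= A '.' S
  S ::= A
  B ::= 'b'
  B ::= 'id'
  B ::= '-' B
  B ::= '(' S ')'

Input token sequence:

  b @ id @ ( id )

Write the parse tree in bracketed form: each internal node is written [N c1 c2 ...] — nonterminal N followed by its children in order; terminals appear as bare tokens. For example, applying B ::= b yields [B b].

S
A
A @ B
A @ B @ B
B @ B @ B
b @ B @ B
b @ id @ B
b @ id @ ( S )
b @ id @ ( A )
b @ id @ ( B )
b @ id @ ( id )

[S [A [A [A [B b]] @ [B id]] @ [B ( [S [A [B id]]] )]]]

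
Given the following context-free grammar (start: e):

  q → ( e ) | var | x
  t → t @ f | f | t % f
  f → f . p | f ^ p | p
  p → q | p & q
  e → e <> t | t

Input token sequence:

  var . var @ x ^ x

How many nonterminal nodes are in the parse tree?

[e [t [t [f [f [p [q var]]] . [p [q var]]]] @ [f [f [p [q x]]] ^ [p [q x]]]]]

15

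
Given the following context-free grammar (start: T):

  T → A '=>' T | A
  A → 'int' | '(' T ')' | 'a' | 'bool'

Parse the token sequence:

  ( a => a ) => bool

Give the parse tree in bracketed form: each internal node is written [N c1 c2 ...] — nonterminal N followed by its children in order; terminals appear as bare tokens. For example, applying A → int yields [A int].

[T [A ( [T [A a] => [T [A a]]] )] => [T [A bool]]]

T
A => T
( T ) => T
( A => T ) => T
( a => T ) => T
( a => A ) => T
( a => a ) => T
( a => a ) => A
( a => a ) => bool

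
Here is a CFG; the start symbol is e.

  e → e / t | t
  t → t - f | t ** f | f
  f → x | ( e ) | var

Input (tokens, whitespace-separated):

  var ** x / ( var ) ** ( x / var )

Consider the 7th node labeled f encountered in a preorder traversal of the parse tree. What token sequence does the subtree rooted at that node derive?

var

[e [e [t [t [f var]] ** [f x]]] / [t [t [f ( [e [t [f var]]] )]] ** [f ( [e [e [t [f x]]] / [t [f var]]] )]]]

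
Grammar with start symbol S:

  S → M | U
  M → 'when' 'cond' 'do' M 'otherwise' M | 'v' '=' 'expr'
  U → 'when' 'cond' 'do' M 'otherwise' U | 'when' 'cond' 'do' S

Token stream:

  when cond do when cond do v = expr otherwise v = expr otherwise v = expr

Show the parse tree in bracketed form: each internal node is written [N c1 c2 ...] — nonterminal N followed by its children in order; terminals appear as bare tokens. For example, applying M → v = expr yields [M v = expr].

S
M
when cond do M otherwise M
when cond do when cond do M otherwise M otherwise M
when cond do when cond do v = expr otherwise M otherwise M
when cond do when cond do v = expr otherwise v = expr otherwise M
when cond do when cond do v = expr otherwise v = expr otherwise v = expr

[S [M when cond do [M when cond do [M v = expr] otherwise [M v = expr]] otherwise [M v = expr]]]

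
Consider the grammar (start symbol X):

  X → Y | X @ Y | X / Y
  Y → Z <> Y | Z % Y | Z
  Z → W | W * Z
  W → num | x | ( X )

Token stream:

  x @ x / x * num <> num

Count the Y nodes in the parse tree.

4

[X [X [X [Y [Z [W x]]]] @ [Y [Z [W x]]]] / [Y [Z [W x] * [Z [W num]]] <> [Y [Z [W num]]]]]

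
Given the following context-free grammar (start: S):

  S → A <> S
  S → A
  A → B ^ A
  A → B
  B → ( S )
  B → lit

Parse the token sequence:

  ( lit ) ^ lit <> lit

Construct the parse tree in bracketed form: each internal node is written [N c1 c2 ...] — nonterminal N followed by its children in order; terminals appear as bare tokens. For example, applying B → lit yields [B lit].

[S [A [B ( [S [A [B lit]]] )] ^ [A [B lit]]] <> [S [A [B lit]]]]

S
A <> S
B ^ A <> S
( S ) ^ A <> S
( A ) ^ A <> S
( B ) ^ A <> S
( lit ) ^ A <> S
( lit ) ^ B <> S
( lit ) ^ lit <> S
( lit ) ^ lit <> A
( lit ) ^ lit <> B
( lit ) ^ lit <> lit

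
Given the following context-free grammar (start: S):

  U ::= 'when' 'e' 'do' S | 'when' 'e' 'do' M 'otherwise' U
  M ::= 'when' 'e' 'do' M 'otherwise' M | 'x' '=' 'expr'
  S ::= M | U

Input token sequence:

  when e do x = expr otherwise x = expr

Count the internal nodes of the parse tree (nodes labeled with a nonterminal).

4

[S [M when e do [M x = expr] otherwise [M x = expr]]]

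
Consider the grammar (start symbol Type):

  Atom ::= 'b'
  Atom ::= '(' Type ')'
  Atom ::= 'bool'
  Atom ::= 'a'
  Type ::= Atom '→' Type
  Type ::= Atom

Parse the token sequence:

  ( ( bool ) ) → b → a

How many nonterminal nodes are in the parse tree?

[Type [Atom ( [Type [Atom ( [Type [Atom bool]] )]] )] → [Type [Atom b] → [Type [Atom a]]]]

10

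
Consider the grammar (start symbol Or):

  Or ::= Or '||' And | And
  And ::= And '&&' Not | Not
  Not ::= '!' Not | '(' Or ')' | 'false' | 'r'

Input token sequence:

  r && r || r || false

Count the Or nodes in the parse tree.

3

[Or [Or [Or [And [And [Not r]] && [Not r]]] || [And [Not r]]] || [And [Not false]]]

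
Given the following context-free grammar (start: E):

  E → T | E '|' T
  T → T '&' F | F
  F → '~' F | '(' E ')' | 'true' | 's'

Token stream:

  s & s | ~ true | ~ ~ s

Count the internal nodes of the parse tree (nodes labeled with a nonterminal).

[E [E [E [T [T [F s]] & [F s]]] | [T [F ~ [F true]]]] | [T [F ~ [F ~ [F s]]]]]

14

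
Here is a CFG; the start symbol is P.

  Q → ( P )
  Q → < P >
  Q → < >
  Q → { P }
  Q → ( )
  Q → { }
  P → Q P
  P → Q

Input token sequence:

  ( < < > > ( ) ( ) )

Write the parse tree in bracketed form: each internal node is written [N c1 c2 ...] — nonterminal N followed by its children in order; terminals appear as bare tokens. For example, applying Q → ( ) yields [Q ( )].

P
Q
( P )
( Q P )
( < P > P )
( < Q > P )
( < < > > P )
( < < > > Q P )
( < < > > ( ) P )
( < < > > ( ) Q )
( < < > > ( ) ( ) )

[P [Q ( [P [Q < [P [Q < >]] >] [P [Q ( )] [P [Q ( )]]]] )]]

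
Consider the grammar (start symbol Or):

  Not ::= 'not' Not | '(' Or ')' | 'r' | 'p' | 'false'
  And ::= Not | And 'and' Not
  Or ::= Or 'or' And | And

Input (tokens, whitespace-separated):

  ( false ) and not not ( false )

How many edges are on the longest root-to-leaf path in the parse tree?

8

[Or [And [And [Not ( [Or [And [Not false]]] )]] and [Not not [Not not [Not ( [Or [And [Not false]]] )]]]]]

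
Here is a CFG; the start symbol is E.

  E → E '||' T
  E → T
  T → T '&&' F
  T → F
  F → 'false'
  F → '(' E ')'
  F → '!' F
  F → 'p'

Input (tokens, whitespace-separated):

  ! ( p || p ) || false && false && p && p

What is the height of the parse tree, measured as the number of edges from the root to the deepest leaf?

[E [E [T [F ! [F ( [E [E [T [F p]]] || [T [F p]]] )]]]] || [T [T [T [T [F false]] && [F false]] && [F p]] && [F p]]]

9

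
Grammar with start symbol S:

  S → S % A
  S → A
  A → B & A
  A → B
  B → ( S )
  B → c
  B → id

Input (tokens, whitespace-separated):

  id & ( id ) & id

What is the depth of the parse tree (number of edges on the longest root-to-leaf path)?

[S [A [B id] & [A [B ( [S [A [B id]]] )] & [A [B id]]]]]

7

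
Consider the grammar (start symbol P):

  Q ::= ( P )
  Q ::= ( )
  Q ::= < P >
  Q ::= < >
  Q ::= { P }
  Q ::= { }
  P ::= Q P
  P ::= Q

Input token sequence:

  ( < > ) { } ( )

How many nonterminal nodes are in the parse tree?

8

[P [Q ( [P [Q < >]] )] [P [Q { }] [P [Q ( )]]]]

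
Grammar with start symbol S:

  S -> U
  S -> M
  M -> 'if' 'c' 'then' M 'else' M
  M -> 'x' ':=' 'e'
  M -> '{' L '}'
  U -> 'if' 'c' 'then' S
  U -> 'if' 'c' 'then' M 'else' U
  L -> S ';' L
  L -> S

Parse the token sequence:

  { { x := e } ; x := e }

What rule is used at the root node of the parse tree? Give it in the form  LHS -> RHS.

S -> M

[S [M { [L [S [M { [L [S [M x := e]]] }]] ; [L [S [M x := e]]]] }]]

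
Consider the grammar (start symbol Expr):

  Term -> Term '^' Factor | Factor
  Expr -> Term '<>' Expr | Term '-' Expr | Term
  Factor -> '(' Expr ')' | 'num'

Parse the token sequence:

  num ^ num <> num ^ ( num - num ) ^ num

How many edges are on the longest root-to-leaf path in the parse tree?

9

[Expr [Term [Term [Factor num]] ^ [Factor num]] <> [Expr [Term [Term [Term [Factor num]] ^ [Factor ( [Expr [Term [Factor num]] - [Expr [Term [Factor num]]]] )]] ^ [Factor num]]]]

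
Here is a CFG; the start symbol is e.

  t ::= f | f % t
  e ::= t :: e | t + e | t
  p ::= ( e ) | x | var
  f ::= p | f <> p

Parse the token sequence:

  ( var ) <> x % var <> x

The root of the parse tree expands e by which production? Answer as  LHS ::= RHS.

[e [t [f [f [p ( [e [t [f [p var]]]] )]] <> [p x]] % [t [f [f [p var]] <> [p x]]]]]

e ::= t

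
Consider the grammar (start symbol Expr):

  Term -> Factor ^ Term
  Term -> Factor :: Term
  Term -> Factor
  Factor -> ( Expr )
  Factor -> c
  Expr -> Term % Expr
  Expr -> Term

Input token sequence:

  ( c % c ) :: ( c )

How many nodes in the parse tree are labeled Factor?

[Expr [Term [Factor ( [Expr [Term [Factor c]] % [Expr [Term [Factor c]]]] )] :: [Term [Factor ( [Expr [Term [Factor c]]] )]]]]

5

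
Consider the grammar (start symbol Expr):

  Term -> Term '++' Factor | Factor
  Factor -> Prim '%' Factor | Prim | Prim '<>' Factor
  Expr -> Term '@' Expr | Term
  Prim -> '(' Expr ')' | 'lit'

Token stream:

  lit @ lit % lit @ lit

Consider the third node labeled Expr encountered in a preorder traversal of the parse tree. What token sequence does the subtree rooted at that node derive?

[Expr [Term [Factor [Prim lit]]] @ [Expr [Term [Factor [Prim lit] % [Factor [Prim lit]]]] @ [Expr [Term [Factor [Prim lit]]]]]]

lit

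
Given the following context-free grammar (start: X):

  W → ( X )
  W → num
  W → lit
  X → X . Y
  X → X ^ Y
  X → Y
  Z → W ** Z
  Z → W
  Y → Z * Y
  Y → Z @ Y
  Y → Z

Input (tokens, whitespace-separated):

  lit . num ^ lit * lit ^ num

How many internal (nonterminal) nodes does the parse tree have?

19

[X [X [X [X [Y [Z [W lit]]]] . [Y [Z [W num]]]] ^ [Y [Z [W lit]] * [Y [Z [W lit]]]]] ^ [Y [Z [W num]]]]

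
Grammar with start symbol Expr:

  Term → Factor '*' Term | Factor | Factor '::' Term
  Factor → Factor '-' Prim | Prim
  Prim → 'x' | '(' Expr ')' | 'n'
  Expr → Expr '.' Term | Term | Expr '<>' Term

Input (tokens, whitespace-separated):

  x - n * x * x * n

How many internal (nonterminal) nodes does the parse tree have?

15

[Expr [Term [Factor [Factor [Prim x]] - [Prim n]] * [Term [Factor [Prim x]] * [Term [Factor [Prim x]] * [Term [Factor [Prim n]]]]]]]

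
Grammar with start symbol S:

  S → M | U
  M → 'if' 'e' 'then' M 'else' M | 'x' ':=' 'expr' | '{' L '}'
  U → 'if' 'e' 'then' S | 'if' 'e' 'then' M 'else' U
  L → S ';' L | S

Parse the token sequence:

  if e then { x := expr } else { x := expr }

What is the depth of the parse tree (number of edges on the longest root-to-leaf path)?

[S [M if e then [M { [L [S [M x := expr]]] }] else [M { [L [S [M x := expr]]] }]]]

6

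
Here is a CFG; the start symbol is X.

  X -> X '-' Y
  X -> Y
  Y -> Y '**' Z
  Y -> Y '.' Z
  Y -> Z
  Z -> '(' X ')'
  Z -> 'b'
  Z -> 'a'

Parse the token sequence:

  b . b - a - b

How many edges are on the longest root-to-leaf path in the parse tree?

6

[X [X [X [Y [Y [Z b]] . [Z b]]] - [Y [Z a]]] - [Y [Z b]]]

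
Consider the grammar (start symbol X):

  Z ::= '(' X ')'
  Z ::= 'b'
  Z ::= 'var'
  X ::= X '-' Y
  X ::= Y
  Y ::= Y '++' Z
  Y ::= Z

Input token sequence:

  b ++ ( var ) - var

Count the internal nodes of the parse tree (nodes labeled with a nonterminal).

[X [X [Y [Y [Z b]] ++ [Z ( [X [Y [Z var]]] )]]] - [Y [Z var]]]

11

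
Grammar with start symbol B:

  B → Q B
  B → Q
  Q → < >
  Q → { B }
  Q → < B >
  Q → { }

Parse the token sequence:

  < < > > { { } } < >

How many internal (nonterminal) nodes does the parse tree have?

[B [Q < [B [Q < >]] >] [B [Q { [B [Q { }]] }] [B [Q < >]]]]

10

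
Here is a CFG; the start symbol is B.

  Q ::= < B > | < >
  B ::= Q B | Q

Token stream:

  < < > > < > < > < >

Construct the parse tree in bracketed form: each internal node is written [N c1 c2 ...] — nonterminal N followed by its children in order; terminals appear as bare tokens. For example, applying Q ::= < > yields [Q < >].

B
Q B
< B > B
< Q > B
< < > > B
< < > > Q B
< < > > < > B
< < > > < > Q B
< < > > < > < > B
< < > > < > < > Q
< < > > < > < > < >

[B [Q < [B [Q < >]] >] [B [Q < >] [B [Q < >] [B [Q < >]]]]]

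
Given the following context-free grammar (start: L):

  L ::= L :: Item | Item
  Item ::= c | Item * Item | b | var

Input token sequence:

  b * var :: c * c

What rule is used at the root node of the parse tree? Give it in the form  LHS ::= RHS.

L ::= L :: Item

[L [L [Item [Item b] * [Item var]]] :: [Item [Item c] * [Item c]]]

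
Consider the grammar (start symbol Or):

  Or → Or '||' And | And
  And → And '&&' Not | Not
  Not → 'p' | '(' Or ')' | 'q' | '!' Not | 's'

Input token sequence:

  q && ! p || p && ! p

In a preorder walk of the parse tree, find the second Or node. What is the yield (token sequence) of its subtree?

q && ! p

[Or [Or [And [And [Not q]] && [Not ! [Not p]]]] || [And [And [Not p]] && [Not ! [Not p]]]]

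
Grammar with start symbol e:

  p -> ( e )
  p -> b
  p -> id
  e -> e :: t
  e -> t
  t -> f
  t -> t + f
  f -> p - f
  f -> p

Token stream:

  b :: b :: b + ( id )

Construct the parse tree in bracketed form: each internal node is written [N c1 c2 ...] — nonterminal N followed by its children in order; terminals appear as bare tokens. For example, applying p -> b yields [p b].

[e [e [e [t [f [p b]]]] :: [t [f [p b]]]] :: [t [t [f [p b]]] + [f [p ( [e [t [f [p id]]]] )]]]]

e
e :: t
e :: t :: t
t :: t :: t
f :: t :: t
p :: t :: t
b :: t :: t
b :: f :: t
b :: p :: t
b :: b :: t
b :: b :: t + f
b :: b :: f + f
b :: b :: p + f
b :: b :: b + f
b :: b :: b + p
b :: b :: b + ( e )
b :: b :: b + ( t )
b :: b :: b + ( f )
b :: b :: b + ( p )
b :: b :: b + ( id )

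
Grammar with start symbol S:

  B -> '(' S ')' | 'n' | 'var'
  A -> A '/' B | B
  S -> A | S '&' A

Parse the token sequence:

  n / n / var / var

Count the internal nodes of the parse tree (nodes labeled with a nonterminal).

9

[S [A [A [A [A [B n]] / [B n]] / [B var]] / [B var]]]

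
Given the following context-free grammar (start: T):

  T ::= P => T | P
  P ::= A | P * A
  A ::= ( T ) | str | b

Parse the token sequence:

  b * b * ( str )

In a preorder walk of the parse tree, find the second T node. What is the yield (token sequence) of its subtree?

str

[T [P [P [P [A b]] * [A b]] * [A ( [T [P [A str]]] )]]]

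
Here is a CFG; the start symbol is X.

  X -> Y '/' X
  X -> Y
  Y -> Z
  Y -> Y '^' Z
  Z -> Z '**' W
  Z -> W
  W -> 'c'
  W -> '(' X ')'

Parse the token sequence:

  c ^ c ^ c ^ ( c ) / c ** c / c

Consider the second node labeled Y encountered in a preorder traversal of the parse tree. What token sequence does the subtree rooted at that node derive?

[X [Y [Y [Y [Y [Z [W c]]] ^ [Z [W c]]] ^ [Z [W c]]] ^ [Z [W ( [X [Y [Z [W c]]]] )]]] / [X [Y [Z [Z [W c]] ** [W c]]] / [X [Y [Z [W c]]]]]]

c ^ c ^ c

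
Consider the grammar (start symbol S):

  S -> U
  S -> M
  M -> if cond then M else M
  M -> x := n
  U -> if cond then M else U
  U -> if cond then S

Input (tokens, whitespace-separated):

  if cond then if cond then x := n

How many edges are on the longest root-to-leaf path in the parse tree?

[S [U if cond then [S [U if cond then [S [M x := n]]]]]]

6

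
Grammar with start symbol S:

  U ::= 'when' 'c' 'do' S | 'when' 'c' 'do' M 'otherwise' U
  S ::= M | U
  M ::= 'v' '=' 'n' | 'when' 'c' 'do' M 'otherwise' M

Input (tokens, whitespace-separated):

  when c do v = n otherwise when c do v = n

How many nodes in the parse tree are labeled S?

[S [U when c do [M v = n] otherwise [U when c do [S [M v = n]]]]]

2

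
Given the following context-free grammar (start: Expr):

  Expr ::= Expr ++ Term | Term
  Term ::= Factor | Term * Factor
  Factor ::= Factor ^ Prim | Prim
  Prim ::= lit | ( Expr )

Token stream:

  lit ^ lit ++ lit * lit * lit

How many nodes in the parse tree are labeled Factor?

[Expr [Expr [Term [Factor [Factor [Prim lit]] ^ [Prim lit]]]] ++ [Term [Term [Term [Factor [Prim lit]]] * [Factor [Prim lit]]] * [Factor [Prim lit]]]]

5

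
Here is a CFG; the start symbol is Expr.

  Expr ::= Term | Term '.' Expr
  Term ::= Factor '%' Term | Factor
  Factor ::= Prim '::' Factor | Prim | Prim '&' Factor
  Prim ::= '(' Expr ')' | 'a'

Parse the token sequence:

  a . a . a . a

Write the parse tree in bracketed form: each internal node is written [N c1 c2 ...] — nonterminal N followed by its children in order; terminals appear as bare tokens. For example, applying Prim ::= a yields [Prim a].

[Expr [Term [Factor [Prim a]]] . [Expr [Term [Factor [Prim a]]] . [Expr [Term [Factor [Prim a]]] . [Expr [Term [Factor [Prim a]]]]]]]

Expr
Term . Expr
Factor . Expr
Prim . Expr
a . Expr
a . Term . Expr
a . Factor . Expr
a . Prim . Expr
a . a . Expr
a . a . Term . Expr
a . a . Factor . Expr
a . a . Prim . Expr
a . a . a . Expr
a . a . a . Term
a . a . a . Factor
a . a . a . Prim
a . a . a . a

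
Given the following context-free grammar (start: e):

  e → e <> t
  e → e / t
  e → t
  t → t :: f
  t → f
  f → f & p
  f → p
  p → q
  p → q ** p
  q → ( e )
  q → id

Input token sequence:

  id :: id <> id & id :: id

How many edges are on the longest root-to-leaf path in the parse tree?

[e [e [t [t [f [p [q id]]]] :: [f [p [q id]]]]] <> [t [t [f [f [p [q id]]] & [p [q id]]]] :: [f [p [q id]]]]]

7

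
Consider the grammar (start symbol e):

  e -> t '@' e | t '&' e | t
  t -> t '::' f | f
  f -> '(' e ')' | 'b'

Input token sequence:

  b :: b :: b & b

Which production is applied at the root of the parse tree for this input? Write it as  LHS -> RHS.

e -> t '&' e

[e [t [t [t [f b]] :: [f b]] :: [f b]] & [e [t [f b]]]]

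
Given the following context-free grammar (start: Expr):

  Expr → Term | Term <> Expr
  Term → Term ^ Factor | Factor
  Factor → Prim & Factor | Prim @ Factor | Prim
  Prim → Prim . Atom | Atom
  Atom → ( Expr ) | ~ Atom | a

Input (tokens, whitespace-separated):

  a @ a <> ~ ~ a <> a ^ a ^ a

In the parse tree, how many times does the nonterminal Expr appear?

[Expr [Term [Factor [Prim [Atom a]] @ [Factor [Prim [Atom a]]]]] <> [Expr [Term [Factor [Prim [Atom ~ [Atom ~ [Atom a]]]]]] <> [Expr [Term [Term [Term [Factor [Prim [Atom a]]]] ^ [Factor [Prim [Atom a]]]] ^ [Factor [Prim [Atom a]]]]]]]

3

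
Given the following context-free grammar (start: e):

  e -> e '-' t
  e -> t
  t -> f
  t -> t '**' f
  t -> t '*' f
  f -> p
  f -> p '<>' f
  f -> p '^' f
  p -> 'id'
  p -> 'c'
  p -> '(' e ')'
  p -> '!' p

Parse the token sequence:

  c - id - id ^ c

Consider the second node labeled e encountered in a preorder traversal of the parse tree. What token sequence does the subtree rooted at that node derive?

c - id

[e [e [e [t [f [p c]]]] - [t [f [p id]]]] - [t [f [p id] ^ [f [p c]]]]]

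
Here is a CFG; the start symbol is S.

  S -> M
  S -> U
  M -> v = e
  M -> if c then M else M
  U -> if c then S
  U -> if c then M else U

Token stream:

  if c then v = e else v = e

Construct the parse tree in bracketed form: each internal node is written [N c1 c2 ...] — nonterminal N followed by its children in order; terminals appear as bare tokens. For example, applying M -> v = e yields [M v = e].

S
M
if c then M else M
if c then v = e else M
if c then v = e else v = e

[S [M if c then [M v = e] else [M v = e]]]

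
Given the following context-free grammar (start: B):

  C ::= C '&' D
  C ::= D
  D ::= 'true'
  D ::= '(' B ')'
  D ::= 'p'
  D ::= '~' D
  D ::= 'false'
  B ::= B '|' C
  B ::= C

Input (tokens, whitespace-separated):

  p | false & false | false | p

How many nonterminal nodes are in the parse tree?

14

[B [B [B [B [C [D p]]] | [C [C [D false]] & [D false]]] | [C [D false]]] | [C [D p]]]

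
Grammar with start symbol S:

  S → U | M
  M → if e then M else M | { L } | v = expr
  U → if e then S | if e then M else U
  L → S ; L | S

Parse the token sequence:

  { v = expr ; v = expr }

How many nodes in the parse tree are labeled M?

[S [M { [L [S [M v = expr]] ; [L [S [M v = expr]]]] }]]

3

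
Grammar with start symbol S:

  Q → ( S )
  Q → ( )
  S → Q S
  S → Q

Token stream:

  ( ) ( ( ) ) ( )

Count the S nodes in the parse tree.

4

[S [Q ( )] [S [Q ( [S [Q ( )]] )] [S [Q ( )]]]]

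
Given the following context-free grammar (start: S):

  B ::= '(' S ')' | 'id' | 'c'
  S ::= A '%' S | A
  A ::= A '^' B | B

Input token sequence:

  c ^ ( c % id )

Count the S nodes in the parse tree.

[S [A [A [B c]] ^ [B ( [S [A [B c]] % [S [A [B id]]]] )]]]

3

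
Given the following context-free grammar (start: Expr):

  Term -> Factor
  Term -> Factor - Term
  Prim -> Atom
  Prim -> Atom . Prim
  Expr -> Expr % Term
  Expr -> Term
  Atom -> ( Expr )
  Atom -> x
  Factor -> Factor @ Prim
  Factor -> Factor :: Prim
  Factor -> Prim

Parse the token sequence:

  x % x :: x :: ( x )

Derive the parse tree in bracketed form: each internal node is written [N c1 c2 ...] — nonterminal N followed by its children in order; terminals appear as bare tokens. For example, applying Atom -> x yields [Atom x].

[Expr [Expr [Term [Factor [Prim [Atom x]]]]] % [Term [Factor [Factor [Factor [Prim [Atom x]]] :: [Prim [Atom x]]] :: [Prim [Atom ( [Expr [Term [Factor [Prim [Atom x]]]]] )]]]]]

Expr
Expr % Term
Term % Term
Factor % Term
Prim % Term
Atom % Term
x % Term
x % Factor
x % Factor :: Prim
x % Factor :: Prim :: Prim
x % Prim :: Prim :: Prim
x % Atom :: Prim :: Prim
x % x :: Prim :: Prim
x % x :: Atom :: Prim
x % x :: x :: Prim
x % x :: x :: Atom
x % x :: x :: ( Expr )
x % x :: x :: ( Term )
x % x :: x :: ( Factor )
x % x :: x :: ( Prim )
x % x :: x :: ( Atom )
x % x :: x :: ( x )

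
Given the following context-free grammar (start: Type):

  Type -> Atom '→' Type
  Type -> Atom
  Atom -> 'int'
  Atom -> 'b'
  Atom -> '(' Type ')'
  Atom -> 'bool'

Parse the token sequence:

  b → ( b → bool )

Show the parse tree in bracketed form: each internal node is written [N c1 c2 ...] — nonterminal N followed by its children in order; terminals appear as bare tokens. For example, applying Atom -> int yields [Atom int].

[Type [Atom b] → [Type [Atom ( [Type [Atom b] → [Type [Atom bool]]] )]]]

Type
Atom → Type
b → Type
b → Atom
b → ( Type )
b → ( Atom → Type )
b → ( b → Type )
b → ( b → Atom )
b → ( b → bool )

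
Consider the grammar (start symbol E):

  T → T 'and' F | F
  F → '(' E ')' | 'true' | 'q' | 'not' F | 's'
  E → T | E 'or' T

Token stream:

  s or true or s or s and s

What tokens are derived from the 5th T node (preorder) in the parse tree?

s

[E [E [E [E [T [F s]]] or [T [F true]]] or [T [F s]]] or [T [T [F s]] and [F s]]]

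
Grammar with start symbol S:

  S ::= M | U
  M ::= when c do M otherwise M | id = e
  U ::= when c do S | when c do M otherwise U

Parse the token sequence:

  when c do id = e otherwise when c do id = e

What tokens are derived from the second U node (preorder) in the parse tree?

[S [U when c do [M id = e] otherwise [U when c do [S [M id = e]]]]]

when c do id = e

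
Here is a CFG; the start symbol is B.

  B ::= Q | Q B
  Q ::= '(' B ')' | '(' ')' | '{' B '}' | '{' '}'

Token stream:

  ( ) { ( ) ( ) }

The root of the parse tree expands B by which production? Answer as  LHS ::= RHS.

[B [Q ( )] [B [Q { [B [Q ( )] [B [Q ( )]]] }]]]

B ::= Q B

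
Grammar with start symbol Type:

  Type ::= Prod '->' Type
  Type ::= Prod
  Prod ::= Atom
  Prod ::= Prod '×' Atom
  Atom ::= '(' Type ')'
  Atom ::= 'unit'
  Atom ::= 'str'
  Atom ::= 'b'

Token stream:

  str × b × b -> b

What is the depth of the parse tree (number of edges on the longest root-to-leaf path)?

[Type [Prod [Prod [Prod [Atom str]] × [Atom b]] × [Atom b]] -> [Type [Prod [Atom b]]]]

5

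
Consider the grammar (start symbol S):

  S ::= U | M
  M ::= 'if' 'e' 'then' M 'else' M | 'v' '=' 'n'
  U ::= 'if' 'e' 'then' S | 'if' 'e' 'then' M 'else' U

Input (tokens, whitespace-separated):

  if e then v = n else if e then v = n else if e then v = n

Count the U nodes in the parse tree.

3

[S [U if e then [M v = n] else [U if e then [M v = n] else [U if e then [S [M v = n]]]]]]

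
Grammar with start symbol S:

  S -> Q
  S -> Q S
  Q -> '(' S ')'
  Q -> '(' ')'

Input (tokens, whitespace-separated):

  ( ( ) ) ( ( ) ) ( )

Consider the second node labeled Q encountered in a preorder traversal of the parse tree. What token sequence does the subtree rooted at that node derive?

( )

[S [Q ( [S [Q ( )]] )] [S [Q ( [S [Q ( )]] )] [S [Q ( )]]]]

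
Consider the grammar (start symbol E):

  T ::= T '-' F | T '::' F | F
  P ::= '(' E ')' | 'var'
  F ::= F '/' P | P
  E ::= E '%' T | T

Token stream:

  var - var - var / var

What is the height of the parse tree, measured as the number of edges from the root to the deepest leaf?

[E [T [T [T [F [P var]]] - [F [P var]]] - [F [F [P var]] / [P var]]]]

6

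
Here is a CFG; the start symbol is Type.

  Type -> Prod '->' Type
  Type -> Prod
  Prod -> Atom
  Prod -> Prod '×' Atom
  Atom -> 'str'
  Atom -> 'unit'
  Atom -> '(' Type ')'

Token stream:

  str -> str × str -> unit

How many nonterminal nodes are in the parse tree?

[Type [Prod [Atom str]] -> [Type [Prod [Prod [Atom str]] × [Atom str]] -> [Type [Prod [Atom unit]]]]]

11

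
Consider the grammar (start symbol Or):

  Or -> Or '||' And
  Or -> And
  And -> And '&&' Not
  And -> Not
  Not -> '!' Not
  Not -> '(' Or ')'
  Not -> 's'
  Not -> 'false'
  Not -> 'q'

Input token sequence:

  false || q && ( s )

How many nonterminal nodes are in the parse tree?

11

[Or [Or [And [Not false]]] || [And [And [Not q]] && [Not ( [Or [And [Not s]]] )]]]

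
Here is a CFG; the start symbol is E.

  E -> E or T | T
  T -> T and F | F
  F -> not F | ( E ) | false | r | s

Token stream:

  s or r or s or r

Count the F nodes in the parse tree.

4

[E [E [E [E [T [F s]]] or [T [F r]]] or [T [F s]]] or [T [F r]]]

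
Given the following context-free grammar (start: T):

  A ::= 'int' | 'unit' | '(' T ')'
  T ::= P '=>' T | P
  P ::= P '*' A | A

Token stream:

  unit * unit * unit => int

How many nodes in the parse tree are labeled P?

[T [P [P [P [A unit]] * [A unit]] * [A unit]] => [T [P [A int]]]]

4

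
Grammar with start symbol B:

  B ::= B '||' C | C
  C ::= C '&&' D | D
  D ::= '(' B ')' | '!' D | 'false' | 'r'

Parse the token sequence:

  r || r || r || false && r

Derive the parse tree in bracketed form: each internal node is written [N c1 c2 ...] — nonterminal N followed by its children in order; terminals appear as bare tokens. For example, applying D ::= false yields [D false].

B
B || C
B || C || C
B || C || C || C
C || C || C || C
D || C || C || C
r || C || C || C
r || D || C || C
r || r || C || C
r || r || D || C
r || r || r || C
r || r || r || C && D
r || r || r || D && D
r || r || r || false && D
r || r || r || false && r

[B [B [B [B [C [D r]]] || [C [D r]]] || [C [D r]]] || [C [C [D false]] && [D r]]]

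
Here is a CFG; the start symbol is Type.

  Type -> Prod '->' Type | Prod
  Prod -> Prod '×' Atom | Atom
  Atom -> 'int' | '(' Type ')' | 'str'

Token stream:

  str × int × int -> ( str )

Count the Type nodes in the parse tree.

[Type [Prod [Prod [Prod [Atom str]] × [Atom int]] × [Atom int]] -> [Type [Prod [Atom ( [Type [Prod [Atom str]]] )]]]]

3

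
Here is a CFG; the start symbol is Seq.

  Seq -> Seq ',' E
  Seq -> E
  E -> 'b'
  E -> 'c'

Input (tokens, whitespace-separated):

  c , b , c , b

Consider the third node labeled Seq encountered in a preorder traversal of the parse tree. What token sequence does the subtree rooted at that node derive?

c , b

[Seq [Seq [Seq [Seq [E c]] , [E b]] , [E c]] , [E b]]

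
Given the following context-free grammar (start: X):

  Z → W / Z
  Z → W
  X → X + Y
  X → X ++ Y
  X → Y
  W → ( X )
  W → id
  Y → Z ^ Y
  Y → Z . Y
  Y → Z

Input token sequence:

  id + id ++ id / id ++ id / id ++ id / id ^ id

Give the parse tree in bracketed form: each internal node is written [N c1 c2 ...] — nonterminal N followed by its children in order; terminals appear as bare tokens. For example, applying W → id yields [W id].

[X [X [X [X [X [Y [Z [W id]]]] + [Y [Z [W id]]]] ++ [Y [Z [W id] / [Z [W id]]]]] ++ [Y [Z [W id] / [Z [W id]]]]] ++ [Y [Z [W id] / [Z [W id]]] ^ [Y [Z [W id]]]]]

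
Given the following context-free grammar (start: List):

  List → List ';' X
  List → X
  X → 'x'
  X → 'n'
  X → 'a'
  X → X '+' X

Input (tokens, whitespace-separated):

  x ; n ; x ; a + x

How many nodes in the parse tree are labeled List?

[List [List [List [List [X x]] ; [X n]] ; [X x]] ; [X [X a] + [X x]]]

4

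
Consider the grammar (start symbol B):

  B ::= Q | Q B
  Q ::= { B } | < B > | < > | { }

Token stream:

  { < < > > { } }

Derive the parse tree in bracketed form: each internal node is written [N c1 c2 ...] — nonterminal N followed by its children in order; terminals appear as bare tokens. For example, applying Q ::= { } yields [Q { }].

B
Q
{ B }
{ Q B }
{ < B > B }
{ < Q > B }
{ < < > > B }
{ < < > > Q }
{ < < > > { } }

[B [Q { [B [Q < [B [Q < >]] >] [B [Q { }]]] }]]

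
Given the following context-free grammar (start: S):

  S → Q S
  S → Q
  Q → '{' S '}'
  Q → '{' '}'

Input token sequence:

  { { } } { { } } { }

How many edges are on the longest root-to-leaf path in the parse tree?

[S [Q { [S [Q { }]] }] [S [Q { [S [Q { }]] }] [S [Q { }]]]]

5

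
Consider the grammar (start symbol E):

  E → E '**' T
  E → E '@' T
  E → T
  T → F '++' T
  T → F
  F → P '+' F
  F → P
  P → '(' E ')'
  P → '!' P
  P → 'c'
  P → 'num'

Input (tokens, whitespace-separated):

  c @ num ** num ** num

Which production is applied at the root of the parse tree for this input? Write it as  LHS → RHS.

E → E '**' T

[E [E [E [E [T [F [P c]]]] @ [T [F [P num]]]] ** [T [F [P num]]]] ** [T [F [P num]]]]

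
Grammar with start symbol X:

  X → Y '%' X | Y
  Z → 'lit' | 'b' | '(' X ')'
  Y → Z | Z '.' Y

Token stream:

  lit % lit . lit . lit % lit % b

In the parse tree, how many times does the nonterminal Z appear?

[X [Y [Z lit]] % [X [Y [Z lit] . [Y [Z lit] . [Y [Z lit]]]] % [X [Y [Z lit]] % [X [Y [Z b]]]]]]

6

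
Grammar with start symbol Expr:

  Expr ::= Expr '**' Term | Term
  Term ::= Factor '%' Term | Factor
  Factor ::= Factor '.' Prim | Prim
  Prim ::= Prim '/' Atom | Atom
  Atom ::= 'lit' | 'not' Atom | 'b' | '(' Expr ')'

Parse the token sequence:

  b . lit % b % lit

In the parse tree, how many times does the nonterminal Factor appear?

4

[Expr [Term [Factor [Factor [Prim [Atom b]]] . [Prim [Atom lit]]] % [Term [Factor [Prim [Atom b]]] % [Term [Factor [Prim [Atom lit]]]]]]]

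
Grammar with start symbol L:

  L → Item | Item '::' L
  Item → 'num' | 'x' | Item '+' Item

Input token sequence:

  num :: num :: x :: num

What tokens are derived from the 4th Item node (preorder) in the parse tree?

num

[L [Item num] :: [L [Item num] :: [L [Item x] :: [L [Item num]]]]]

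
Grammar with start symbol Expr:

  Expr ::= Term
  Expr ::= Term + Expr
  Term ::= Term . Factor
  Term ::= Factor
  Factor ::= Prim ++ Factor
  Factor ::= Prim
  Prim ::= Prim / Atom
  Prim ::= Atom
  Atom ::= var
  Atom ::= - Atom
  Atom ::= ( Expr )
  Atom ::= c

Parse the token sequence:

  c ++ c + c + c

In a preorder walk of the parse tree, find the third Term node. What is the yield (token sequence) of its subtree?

[Expr [Term [Factor [Prim [Atom c]] ++ [Factor [Prim [Atom c]]]]] + [Expr [Term [Factor [Prim [Atom c]]]] + [Expr [Term [Factor [Prim [Atom c]]]]]]]

c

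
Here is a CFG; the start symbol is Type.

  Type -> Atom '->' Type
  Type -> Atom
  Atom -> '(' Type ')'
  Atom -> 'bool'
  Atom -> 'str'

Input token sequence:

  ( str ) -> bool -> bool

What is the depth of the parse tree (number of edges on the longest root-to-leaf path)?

[Type [Atom ( [Type [Atom str]] )] -> [Type [Atom bool] -> [Type [Atom bool]]]]

4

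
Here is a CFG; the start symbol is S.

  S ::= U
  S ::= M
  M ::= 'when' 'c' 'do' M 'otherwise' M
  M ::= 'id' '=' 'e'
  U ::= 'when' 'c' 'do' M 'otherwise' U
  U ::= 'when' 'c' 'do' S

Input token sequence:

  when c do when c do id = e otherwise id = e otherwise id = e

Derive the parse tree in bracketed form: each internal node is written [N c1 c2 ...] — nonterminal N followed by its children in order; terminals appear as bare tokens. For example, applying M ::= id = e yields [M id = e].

S
M
when c do M otherwise M
when c do when c do M otherwise M otherwise M
when c do when c do id = e otherwise M otherwise M
when c do when c do id = e otherwise id = e otherwise M
when c do when c do id = e otherwise id = e otherwise id = e

[S [M when c do [M when c do [M id = e] otherwise [M id = e]] otherwise [M id = e]]]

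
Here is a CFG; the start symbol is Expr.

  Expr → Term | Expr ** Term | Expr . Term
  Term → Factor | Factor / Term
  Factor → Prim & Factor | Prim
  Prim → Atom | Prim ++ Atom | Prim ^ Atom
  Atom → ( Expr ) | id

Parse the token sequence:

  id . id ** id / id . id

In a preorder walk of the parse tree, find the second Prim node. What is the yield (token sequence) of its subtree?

[Expr [Expr [Expr [Expr [Term [Factor [Prim [Atom id]]]]] . [Term [Factor [Prim [Atom id]]]]] ** [Term [Factor [Prim [Atom id]]] / [Term [Factor [Prim [Atom id]]]]]] . [Term [Factor [Prim [Atom id]]]]]

id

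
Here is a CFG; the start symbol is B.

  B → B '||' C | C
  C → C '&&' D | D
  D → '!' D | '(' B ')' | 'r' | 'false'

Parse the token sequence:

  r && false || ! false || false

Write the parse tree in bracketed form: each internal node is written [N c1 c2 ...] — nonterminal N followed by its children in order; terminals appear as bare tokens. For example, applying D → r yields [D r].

[B [B [B [C [C [D r]] && [D false]]] || [C [D ! [D false]]]] || [C [D false]]]

B
B || C
B || C || C
C || C || C
C && D || C || C
D && D || C || C
r && D || C || C
r && false || C || C
r && false || D || C
r && false || ! D || C
r && false || ! false || C
r && false || ! false || D
r && false || ! false || false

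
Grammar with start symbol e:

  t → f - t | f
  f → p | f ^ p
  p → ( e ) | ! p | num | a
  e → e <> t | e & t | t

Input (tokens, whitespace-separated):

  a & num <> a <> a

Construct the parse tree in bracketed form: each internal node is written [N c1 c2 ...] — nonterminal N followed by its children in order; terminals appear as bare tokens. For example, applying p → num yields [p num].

[e [e [e [e [t [f [p a]]]] & [t [f [p num]]]] <> [t [f [p a]]]] <> [t [f [p a]]]]

e
e <> t
e <> t <> t
e & t <> t <> t
t & t <> t <> t
f & t <> t <> t
p & t <> t <> t
a & t <> t <> t
a & f <> t <> t
a & p <> t <> t
a & num <> t <> t
a & num <> f <> t
a & num <> p <> t
a & num <> a <> t
a & num <> a <> f
a & num <> a <> p
a & num <> a <> a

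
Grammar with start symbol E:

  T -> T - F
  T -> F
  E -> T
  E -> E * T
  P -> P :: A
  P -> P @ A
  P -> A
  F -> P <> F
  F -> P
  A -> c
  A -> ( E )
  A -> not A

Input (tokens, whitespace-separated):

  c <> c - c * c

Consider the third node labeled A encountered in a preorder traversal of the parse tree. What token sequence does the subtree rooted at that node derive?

c

[E [E [T [T [F [P [A c]] <> [F [P [A c]]]]] - [F [P [A c]]]]] * [T [F [P [A c]]]]]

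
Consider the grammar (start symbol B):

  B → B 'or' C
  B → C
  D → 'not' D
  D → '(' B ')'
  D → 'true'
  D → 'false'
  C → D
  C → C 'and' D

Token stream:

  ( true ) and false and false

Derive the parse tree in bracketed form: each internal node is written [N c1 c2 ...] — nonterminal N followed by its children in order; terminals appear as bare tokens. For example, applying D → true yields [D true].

[B [C [C [C [D ( [B [C [D true]]] )]] and [D false]] and [D false]]]

B
C
C and D
C and D and D
D and D and D
( B ) and D and D
( C ) and D and D
( D ) and D and D
( true ) and D and D
( true ) and false and D
( true ) and false and false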